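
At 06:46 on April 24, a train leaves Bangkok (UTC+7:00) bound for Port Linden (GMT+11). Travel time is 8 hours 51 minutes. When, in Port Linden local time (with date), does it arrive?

19:37 on April 24

Convert departure to UTC: 06:46 − 7:00 = 23:46 UTC on Apr 23.
Add 8 hours and 51 minutes travel time → 08:37 UTC (Apr 24).
Port Linden is UTC+11:00, so local arrival = 08:37 + 11:00 = 19:37 on Apr 24.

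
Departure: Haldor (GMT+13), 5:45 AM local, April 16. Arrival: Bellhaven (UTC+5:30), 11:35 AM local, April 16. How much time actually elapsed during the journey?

13 hours 20 minutes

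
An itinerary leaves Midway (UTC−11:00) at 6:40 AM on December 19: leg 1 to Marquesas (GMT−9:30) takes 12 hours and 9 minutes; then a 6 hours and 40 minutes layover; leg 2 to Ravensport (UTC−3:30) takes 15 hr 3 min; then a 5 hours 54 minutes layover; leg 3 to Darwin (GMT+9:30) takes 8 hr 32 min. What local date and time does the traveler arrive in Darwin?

3:28 AM on December 22

Convert departure to UTC: 6:40 AM + 11:00 = 5:40 PM UTC on Dec 19.
Add 12 hours 9 minutes leg 1 → 5:49 AM UTC (Dec 20).
Add 6 hours and 40 minutes layover in Marquesas → 12:29 PM UTC.
Add 15 hours 3 minutes leg 2 → 3:32 AM UTC (Dec 21).
Add 5 hours and 54 minutes layover in Ravensport → 9:26 AM UTC.
Add 8 hours 32 minutes leg 3 → 5:58 PM UTC.
Darwin is UTC+9:30, so local arrival = 5:58 PM + 9:30 = 3:28 AM on Dec 22.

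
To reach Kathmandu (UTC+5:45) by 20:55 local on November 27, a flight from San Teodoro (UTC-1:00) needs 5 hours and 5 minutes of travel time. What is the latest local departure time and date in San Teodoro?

Target arrival in UTC: 20:55 − 5:45 = 15:10 on Nov 27.
Subtract 5 hours and 5 minutes → departure 10:05 UTC on Nov 27.
San Teodoro is UTC−1:00: 10:05 − 1:00 = 09:05 on Nov 27.

09:05 on November 27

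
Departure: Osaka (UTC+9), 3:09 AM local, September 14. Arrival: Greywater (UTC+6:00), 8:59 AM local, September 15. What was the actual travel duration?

Greywater is 3:00 behind Osaka.
Clock-face elapsed time (ignoring zones) is 29 hours 50 minutes.
Actual elapsed = 29 hours 50 minutes + 3:00 = 32 hours 50 minutes.

32 hours 50 minutes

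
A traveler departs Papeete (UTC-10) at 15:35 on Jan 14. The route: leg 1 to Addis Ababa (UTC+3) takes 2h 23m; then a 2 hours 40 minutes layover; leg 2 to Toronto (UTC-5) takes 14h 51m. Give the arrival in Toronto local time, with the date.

Convert departure to UTC: 15:35 + 10:00 = 01:35 UTC on Jan 15.
Add 2 hours and 23 minutes leg 1 → 03:58 UTC.
Add 2 hours and 40 minutes layover in Addis Ababa → 06:38 UTC.
Add 14 hours 51 minutes leg 2 → 21:29 UTC.
Toronto is UTC−5:00, so local arrival = 21:29 − 5:00 = 16:29 on Jan 15.

16:29 on Jan 15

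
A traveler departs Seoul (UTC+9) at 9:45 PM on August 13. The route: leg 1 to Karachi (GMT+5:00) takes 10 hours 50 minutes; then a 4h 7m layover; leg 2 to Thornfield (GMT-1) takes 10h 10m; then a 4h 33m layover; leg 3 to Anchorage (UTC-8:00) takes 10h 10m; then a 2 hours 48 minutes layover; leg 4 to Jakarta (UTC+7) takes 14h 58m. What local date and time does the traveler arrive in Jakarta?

5:21 AM on August 16

Convert departure to UTC: 9:45 PM − 9:00 = 12:45 PM UTC on Aug 13.
Add 10 hours 50 minutes leg 1 → 11:35 PM UTC.
Add 4 hours 7 minutes layover in Karachi → 3:42 AM UTC (Aug 14).
Add 10 hours and 10 minutes leg 2 → 1:52 PM UTC.
Add 4 hours and 33 minutes layover in Thornfield → 6:25 PM UTC.
Add 10 hours 10 minutes leg 3 → 4:35 AM UTC (Aug 15).
Add 2 hours 48 minutes layover in Anchorage → 7:23 AM UTC.
Add 14 hours and 58 minutes leg 4 → 10:21 PM UTC.
Jakarta is UTC+7:00, so local arrival = 10:21 PM + 7:00 = 5:21 AM on Aug 16.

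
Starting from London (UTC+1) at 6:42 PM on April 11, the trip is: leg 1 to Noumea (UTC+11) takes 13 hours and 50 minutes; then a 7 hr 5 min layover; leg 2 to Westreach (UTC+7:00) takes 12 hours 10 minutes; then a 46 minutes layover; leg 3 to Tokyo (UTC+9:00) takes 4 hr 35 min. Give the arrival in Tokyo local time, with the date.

5:08 PM on Apr 13

Convert departure to UTC: 6:42 PM − 1:00 = 5:42 PM UTC on Apr 11.
Add 13 hours 50 minutes leg 1 → 7:32 AM UTC (Apr 12).
Add 7 hours 5 minutes layover in Noumea → 2:37 PM UTC.
Add 12 hours and 10 minutes leg 2 → 2:47 AM UTC (Apr 13).
Add 46 minutes layover in Westreach → 3:33 AM UTC.
Add 4 hours 35 minutes leg 3 → 8:08 AM UTC.
Tokyo is UTC+9:00, so local arrival = 8:08 AM + 9:00 = 5:08 PM on Apr 13.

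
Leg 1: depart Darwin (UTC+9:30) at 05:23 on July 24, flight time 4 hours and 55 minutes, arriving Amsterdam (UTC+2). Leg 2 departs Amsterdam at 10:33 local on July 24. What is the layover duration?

Convert departure to UTC: 05:23 − 9:30 = 19:53 UTC on Jul 23.
Add 4 hours 55 minutes flight time → 00:48 UTC (Jul 24).
Amsterdam is UTC+2:00, so local arrival = 00:48 + 2:00 = 02:48 on Jul 24.
Layover = 10:33 − 02:48 = 7 hours 45 minutes.

7 hours 45 minutes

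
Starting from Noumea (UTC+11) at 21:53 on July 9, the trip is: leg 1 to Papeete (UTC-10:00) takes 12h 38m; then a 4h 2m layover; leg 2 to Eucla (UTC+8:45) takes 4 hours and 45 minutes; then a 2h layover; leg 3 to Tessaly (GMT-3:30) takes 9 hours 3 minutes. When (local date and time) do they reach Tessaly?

15:51 on Jul 10

Convert departure to UTC: 21:53 − 11:00 = 10:53 UTC on Jul 9.
Add 12 hours and 38 minutes leg 1 → 23:31 UTC.
Add 4 hours 2 minutes layover in Papeete → 03:33 UTC (Jul 10).
Add 4 hours and 45 minutes leg 2 → 08:18 UTC.
Add 2 hours layover in Eucla → 10:18 UTC.
Add 9 hours 3 minutes leg 3 → 19:21 UTC.
Tessaly is UTC−3:30, so local arrival = 19:21 − 3:30 = 15:51 on Jul 10.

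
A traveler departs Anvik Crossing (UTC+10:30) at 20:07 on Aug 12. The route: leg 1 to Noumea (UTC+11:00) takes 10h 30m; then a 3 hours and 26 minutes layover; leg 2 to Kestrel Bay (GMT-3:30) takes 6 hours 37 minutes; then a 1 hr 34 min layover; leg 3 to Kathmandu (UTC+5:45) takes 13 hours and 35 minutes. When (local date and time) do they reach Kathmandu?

03:04 on August 14

Convert departure to UTC: 20:07 − 10:30 = 09:37 UTC on Aug 12.
Add 10 hours and 30 minutes leg 1 → 20:07 UTC.
Add 3 hours 26 minutes layover in Noumea → 23:33 UTC.
Add 6 hours and 37 minutes leg 2 → 06:10 UTC (Aug 13).
Add 1 hour and 34 minutes layover in Kestrel Bay → 07:44 UTC.
Add 13 hours 35 minutes leg 3 → 21:19 UTC.
Kathmandu is UTC+5:45, so local arrival = 21:19 + 5:45 = 03:04 on Aug 14.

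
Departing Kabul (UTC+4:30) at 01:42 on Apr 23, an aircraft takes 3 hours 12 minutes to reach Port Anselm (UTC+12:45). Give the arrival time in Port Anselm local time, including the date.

Port Anselm is 8:15 ahead of Kabul.
After 3 hours 12 minutes it is 04:54 in Kabul.
Shift by the zone difference: 04:54 + 8:15 = 13:09 on Apr 23 in Port Anselm.

13:09 on April 23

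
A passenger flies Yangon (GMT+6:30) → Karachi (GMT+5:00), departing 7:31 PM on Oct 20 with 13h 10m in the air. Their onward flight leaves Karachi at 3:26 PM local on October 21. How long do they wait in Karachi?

Convert departure to UTC: 7:31 PM − 6:30 = 1:01 PM UTC on Oct 20.
Add 13 hours and 10 minutes flight time → 2:11 AM UTC (Oct 21).
Karachi is UTC+5:00, so local arrival = 2:11 AM + 5:00 = 7:11 AM on Oct 21.
Layover = 3:26 PM − 7:11 AM = 8 hours 15 minutes.

8 hours 15 minutes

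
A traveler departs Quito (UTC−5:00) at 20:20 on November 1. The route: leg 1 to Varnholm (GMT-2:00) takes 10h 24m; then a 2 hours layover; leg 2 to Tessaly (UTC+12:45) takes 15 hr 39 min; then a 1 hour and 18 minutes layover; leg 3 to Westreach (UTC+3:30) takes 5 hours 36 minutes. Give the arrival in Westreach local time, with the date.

Convert departure to UTC: 20:20 + 5:00 = 01:20 UTC on Nov 2.
Add 10 hours and 24 minutes leg 1 → 11:44 UTC.
Add 2 hours layover in Varnholm → 13:44 UTC.
Add 15 hours and 39 minutes leg 2 → 05:23 UTC (Nov 3).
Add 1 hour 18 minutes layover in Tessaly → 06:41 UTC.
Add 5 hours 36 minutes leg 3 → 12:17 UTC.
Westreach is UTC+3:30, so local arrival = 12:17 + 3:30 = 15:47 on Nov 3.

15:47 on November 3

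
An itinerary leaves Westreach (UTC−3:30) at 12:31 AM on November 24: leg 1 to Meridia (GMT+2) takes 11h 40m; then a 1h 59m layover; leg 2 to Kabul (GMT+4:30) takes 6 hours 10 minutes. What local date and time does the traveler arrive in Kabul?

Convert departure to UTC: 12:31 AM + 3:30 = 4:01 AM UTC on Nov 24.
Add 11 hours 40 minutes leg 1 → 3:41 PM UTC.
Add 1 hour 59 minutes layover in Meridia → 5:40 PM UTC.
Add 6 hours 10 minutes leg 2 → 11:50 PM UTC.
Kabul is UTC+4:30, so local arrival = 11:50 PM + 4:30 = 4:20 AM on Nov 25.

4:20 AM on Nov 25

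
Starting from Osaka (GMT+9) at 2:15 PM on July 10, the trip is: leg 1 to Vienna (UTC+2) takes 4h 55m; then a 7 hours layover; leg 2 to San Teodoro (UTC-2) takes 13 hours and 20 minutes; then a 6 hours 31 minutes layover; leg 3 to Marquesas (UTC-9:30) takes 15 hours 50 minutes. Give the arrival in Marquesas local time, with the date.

7:21 PM on July 11

Convert departure to UTC: 2:15 PM − 9:00 = 5:15 AM UTC on Jul 10.
Add 4 hours 55 minutes leg 1 → 10:10 AM UTC.
Add 7 hours layover in Vienna → 5:10 PM UTC.
Add 13 hours 20 minutes leg 2 → 6:30 AM UTC (Jul 11).
Add 6 hours 31 minutes layover in San Teodoro → 1:01 PM UTC.
Add 15 hours and 50 minutes leg 3 → 4:51 AM UTC (Jul 12).
Marquesas is UTC−9:30, so local arrival = 4:51 AM − 9:30 = 7:21 PM on Jul 11.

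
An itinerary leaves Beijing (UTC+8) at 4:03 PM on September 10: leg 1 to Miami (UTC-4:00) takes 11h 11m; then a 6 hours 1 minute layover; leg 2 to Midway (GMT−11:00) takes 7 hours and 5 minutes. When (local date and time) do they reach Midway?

Convert departure to UTC: 4:03 PM − 8:00 = 8:03 AM UTC on Sep 10.
Add 11 hours and 11 minutes leg 1 → 7:14 PM UTC.
Add 6 hours 1 minute layover in Miami → 1:15 AM UTC (Sep 11).
Add 7 hours 5 minutes leg 2 → 8:20 AM UTC.
Midway is UTC−11:00, so local arrival = 8:20 AM − 11:00 = 9:20 PM on Sep 10.

9:20 PM on Sep 10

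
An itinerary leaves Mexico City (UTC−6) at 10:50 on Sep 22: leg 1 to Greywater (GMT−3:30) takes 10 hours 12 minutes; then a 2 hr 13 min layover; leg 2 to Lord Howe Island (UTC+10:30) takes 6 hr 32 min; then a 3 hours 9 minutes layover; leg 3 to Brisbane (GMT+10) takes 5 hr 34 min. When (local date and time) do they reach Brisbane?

06:30 on Sep 24

Convert departure to UTC: 10:50 + 6:00 = 16:50 UTC on Sep 22.
Add 10 hours 12 minutes leg 1 → 03:02 UTC (Sep 23).
Add 2 hours 13 minutes layover in Greywater → 05:15 UTC.
Add 6 hours and 32 minutes leg 2 → 11:47 UTC.
Add 3 hours 9 minutes layover in Lord Howe Island → 14:56 UTC.
Add 5 hours and 34 minutes leg 3 → 20:30 UTC.
Brisbane is UTC+10:00, so local arrival = 20:30 + 10:00 = 06:30 on Sep 24.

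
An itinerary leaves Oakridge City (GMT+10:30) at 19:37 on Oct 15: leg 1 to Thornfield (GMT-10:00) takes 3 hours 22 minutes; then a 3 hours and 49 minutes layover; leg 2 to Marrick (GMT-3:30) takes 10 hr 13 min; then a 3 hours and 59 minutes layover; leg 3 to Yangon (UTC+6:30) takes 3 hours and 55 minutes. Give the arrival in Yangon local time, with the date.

16:55 on October 16

Convert departure to UTC: 19:37 − 10:30 = 09:07 UTC on Oct 15.
Add 3 hours and 22 minutes leg 1 → 12:29 UTC.
Add 3 hours 49 minutes layover in Thornfield → 16:18 UTC.
Add 10 hours 13 minutes leg 2 → 02:31 UTC (Oct 16).
Add 3 hours 59 minutes layover in Marrick → 06:30 UTC.
Add 3 hours 55 minutes leg 3 → 10:25 UTC.
Yangon is UTC+6:30, so local arrival = 10:25 + 6:30 = 16:55 on Oct 16.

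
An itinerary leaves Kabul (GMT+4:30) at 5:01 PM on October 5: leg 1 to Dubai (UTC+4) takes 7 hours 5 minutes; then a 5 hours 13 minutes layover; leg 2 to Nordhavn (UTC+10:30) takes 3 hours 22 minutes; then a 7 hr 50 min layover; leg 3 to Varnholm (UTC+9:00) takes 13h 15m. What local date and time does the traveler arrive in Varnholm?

10:16 AM on Oct 7

Convert departure to UTC: 5:01 PM − 4:30 = 12:31 PM UTC on Oct 5.
Add 7 hours and 5 minutes leg 1 → 7:36 PM UTC.
Add 5 hours and 13 minutes layover in Dubai → 12:49 AM UTC (Oct 6).
Add 3 hours 22 minutes leg 2 → 4:11 AM UTC.
Add 7 hours and 50 minutes layover in Nordhavn → 12:01 PM UTC.
Add 13 hours and 15 minutes leg 3 → 1:16 AM UTC (Oct 7).
Varnholm is UTC+9:00, so local arrival = 1:16 AM + 9:00 = 10:16 AM on Oct 7.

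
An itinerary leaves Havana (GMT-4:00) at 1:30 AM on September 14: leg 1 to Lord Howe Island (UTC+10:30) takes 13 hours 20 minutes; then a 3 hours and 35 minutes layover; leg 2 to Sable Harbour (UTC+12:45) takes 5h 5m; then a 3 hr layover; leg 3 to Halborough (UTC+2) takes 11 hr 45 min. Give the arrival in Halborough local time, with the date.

Convert departure to UTC: 1:30 AM + 4:00 = 5:30 AM UTC on Sep 14.
Add 13 hours 20 minutes leg 1 → 6:50 PM UTC.
Add 3 hours and 35 minutes layover in Lord Howe Island → 10:25 PM UTC.
Add 5 hours and 5 minutes leg 2 → 3:30 AM UTC (Sep 15).
Add 3 hours layover in Sable Harbour → 6:30 AM UTC.
Add 11 hours 45 minutes leg 3 → 6:15 PM UTC.
Halborough is UTC+2:00, so local arrival = 6:15 PM + 2:00 = 8:15 PM on Sep 15.

8:15 PM on Sep 15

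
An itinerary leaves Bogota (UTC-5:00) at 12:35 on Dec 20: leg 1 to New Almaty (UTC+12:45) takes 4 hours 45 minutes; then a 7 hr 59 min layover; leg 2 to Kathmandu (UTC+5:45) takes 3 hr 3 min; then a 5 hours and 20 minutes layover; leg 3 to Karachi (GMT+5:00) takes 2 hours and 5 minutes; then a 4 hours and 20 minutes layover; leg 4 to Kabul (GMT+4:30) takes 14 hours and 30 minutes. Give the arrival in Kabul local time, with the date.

16:07 on December 22

Convert departure to UTC: 12:35 + 5:00 = 17:35 UTC on Dec 20.
Add 4 hours 45 minutes leg 1 → 22:20 UTC.
Add 7 hours 59 minutes layover in New Almaty → 06:19 UTC (Dec 21).
Add 3 hours 3 minutes leg 2 → 09:22 UTC.
Add 5 hours 20 minutes layover in Kathmandu → 14:42 UTC.
Add 2 hours 5 minutes leg 3 → 16:47 UTC.
Add 4 hours and 20 minutes layover in Karachi → 21:07 UTC.
Add 14 hours and 30 minutes leg 4 → 11:37 UTC (Dec 22).
Kabul is UTC+4:30, so local arrival = 11:37 + 4:30 = 16:07 on Dec 22.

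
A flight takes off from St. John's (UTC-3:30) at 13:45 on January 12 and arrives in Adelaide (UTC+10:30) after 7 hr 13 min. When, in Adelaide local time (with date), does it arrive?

10:58 on January 13

Convert departure to UTC: 13:45 + 3:30 = 17:15 UTC on Jan 12.
Add 7 hours 13 minutes travel time → 00:28 UTC (Jan 13).
Adelaide is UTC+10:30, so local arrival = 00:28 + 10:30 = 10:58 on Jan 13.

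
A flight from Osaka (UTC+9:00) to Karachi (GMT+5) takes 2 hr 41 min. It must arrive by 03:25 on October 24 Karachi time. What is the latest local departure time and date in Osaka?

Target arrival in UTC: 03:25 − 5:00 = 22:25 on Oct 23.
Subtract 2 hours 41 minutes → departure 19:44 UTC on Oct 23.
Osaka is UTC+9:00: 19:44 + 9:00 = 04:44 on Oct 24.

04:44 on October 24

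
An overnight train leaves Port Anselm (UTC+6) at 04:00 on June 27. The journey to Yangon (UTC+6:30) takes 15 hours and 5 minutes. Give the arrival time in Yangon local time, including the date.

19:35 on Jun 27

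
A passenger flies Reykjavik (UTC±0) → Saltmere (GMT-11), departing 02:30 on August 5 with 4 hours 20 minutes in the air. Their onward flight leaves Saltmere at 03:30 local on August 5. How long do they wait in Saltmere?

7 hours 40 minutes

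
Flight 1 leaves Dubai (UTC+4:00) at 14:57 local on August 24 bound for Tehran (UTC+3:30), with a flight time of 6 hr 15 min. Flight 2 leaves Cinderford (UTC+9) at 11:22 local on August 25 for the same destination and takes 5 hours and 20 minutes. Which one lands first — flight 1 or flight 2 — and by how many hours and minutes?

the first, by 14 hours 30 minutes

Flight 1 in UTC: 14:57 − 4:00 = 10:57 on Aug 24.
+6 hours and 15 minutes → arrive 17:12 UTC on Aug 24.
Flight 2 in UTC: 11:22 − 9:00 = 02:22 on Aug 25.
+5 hours and 20 minutes → arrive 07:42 UTC on Aug 25.
Flight 1 lands earlier by 14 hours 30 minutes.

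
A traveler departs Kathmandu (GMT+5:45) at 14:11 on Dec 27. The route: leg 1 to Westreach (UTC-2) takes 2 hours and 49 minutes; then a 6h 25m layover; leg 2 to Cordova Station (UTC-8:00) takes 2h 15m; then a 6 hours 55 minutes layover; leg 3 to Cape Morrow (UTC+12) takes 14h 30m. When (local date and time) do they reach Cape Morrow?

Convert departure to UTC: 14:11 − 5:45 = 08:26 UTC on Dec 27.
Add 2 hours 49 minutes leg 1 → 11:15 UTC.
Add 6 hours 25 minutes layover in Westreach → 17:40 UTC.
Add 2 hours and 15 minutes leg 2 → 19:55 UTC.
Add 6 hours and 55 minutes layover in Cordova Station → 02:50 UTC (Dec 28).
Add 14 hours 30 minutes leg 3 → 17:20 UTC.
Cape Morrow is UTC+12:00, so local arrival = 17:20 + 12:00 = 05:20 on Dec 29.

05:20 on December 29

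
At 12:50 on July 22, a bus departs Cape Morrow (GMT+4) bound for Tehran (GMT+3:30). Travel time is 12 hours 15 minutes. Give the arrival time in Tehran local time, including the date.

Convert departure to UTC: 12:50 − 4:00 = 08:50 UTC on Jul 22.
Add 12 hours and 15 minutes travel time → 21:05 UTC.
Tehran is UTC+3:30, so local arrival = 21:05 + 3:30 = 00:35 on Jul 23.

00:35 on Jul 23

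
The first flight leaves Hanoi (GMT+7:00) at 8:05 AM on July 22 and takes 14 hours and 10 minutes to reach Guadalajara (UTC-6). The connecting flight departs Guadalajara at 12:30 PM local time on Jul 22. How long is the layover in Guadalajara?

3 hours 15 minutes

Convert departure to UTC: 8:05 AM − 7:00 = 1:05 AM UTC on Jul 22.
Add 14 hours and 10 minutes flight time → 3:15 PM UTC.
Guadalajara is UTC−6:00, so local arrival = 3:15 PM − 6:00 = 9:15 AM on Jul 22.
Layover = 12:30 PM − 9:15 AM = 3 hours 15 minutes.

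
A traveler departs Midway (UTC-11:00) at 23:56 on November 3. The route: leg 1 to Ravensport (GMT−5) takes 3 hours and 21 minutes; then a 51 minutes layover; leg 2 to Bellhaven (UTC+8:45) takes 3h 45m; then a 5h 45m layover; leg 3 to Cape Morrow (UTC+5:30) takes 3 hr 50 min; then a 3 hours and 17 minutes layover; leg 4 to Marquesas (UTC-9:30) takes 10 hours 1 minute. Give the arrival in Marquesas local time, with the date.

Convert departure to UTC: 23:56 + 11:00 = 10:56 UTC on Nov 4.
Add 3 hours 21 minutes leg 1 → 14:17 UTC.
Add 51 minutes layover in Ravensport → 15:08 UTC.
Add 3 hours and 45 minutes leg 2 → 18:53 UTC.
Add 5 hours and 45 minutes layover in Bellhaven → 00:38 UTC (Nov 5).
Add 3 hours and 50 minutes leg 3 → 04:28 UTC.
Add 3 hours and 17 minutes layover in Cape Morrow → 07:45 UTC.
Add 10 hours 1 minute leg 4 → 17:46 UTC.
Marquesas is UTC−9:30, so local arrival = 17:46 − 9:30 = 08:16 on Nov 5.

08:16 on November 5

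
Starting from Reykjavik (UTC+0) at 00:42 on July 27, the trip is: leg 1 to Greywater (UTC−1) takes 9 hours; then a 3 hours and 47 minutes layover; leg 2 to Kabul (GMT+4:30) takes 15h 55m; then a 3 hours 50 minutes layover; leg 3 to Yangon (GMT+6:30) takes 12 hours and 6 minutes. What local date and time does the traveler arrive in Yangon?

03:50 on July 29

Reykjavik is at UTC+0, so departure is already 00:42 UTC on Jul 27.
Add 9 hours leg 1 → 09:42 UTC.
Add 3 hours 47 minutes layover in Greywater → 13:29 UTC.
Add 15 hours and 55 minutes leg 2 → 05:24 UTC (Jul 28).
Add 3 hours 50 minutes layover in Kabul → 09:14 UTC.
Add 12 hours and 6 minutes leg 3 → 21:20 UTC.
Yangon is UTC+6:30, so local arrival = 21:20 + 6:30 = 03:50 on Jul 29.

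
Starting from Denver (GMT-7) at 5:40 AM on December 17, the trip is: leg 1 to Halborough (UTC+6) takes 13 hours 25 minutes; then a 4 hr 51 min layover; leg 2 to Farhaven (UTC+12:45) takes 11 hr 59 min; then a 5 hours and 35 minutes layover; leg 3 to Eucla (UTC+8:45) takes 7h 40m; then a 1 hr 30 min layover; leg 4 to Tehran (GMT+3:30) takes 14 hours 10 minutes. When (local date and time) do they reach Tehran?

3:20 AM on Dec 20

Convert departure to UTC: 5:40 AM + 7:00 = 12:40 PM UTC on Dec 17.
Add 13 hours and 25 minutes leg 1 → 2:05 AM UTC (Dec 18).
Add 4 hours 51 minutes layover in Halborough → 6:56 AM UTC.
Add 11 hours and 59 minutes leg 2 → 6:55 PM UTC.
Add 5 hours and 35 minutes layover in Farhaven → 12:30 AM UTC (Dec 19).
Add 7 hours and 40 minutes leg 3 → 8:10 AM UTC.
Add 1 hour 30 minutes layover in Eucla → 9:40 AM UTC.
Add 14 hours and 10 minutes leg 4 → 11:50 PM UTC.
Tehran is UTC+3:30, so local arrival = 11:50 PM + 3:30 = 3:20 AM on Dec 20.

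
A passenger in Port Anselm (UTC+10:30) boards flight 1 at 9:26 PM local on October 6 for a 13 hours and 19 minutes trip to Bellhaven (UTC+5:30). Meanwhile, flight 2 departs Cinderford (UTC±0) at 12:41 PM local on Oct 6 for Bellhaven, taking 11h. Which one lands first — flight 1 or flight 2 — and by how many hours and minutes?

Flight 1 in UTC: 9:26 PM − 10:30 = 10:56 AM on Oct 6.
+13 hours and 19 minutes → arrive 12:15 AM UTC on Oct 7.
Flight 2 departs at 12:41 PM UTC (Oct 6).
+11 hours → arrive 11:41 PM UTC on Oct 6.
Flight 2 lands earlier by 34 minutes.

the second, by 34 minutes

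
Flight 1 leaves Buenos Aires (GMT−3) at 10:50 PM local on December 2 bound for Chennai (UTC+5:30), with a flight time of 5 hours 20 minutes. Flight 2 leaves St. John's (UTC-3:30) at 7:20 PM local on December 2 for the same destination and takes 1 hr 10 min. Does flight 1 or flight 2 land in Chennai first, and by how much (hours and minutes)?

the second, by 7 hours 10 minutes

Flight 1 in UTC: 10:50 PM + 3:00 = 1:50 AM on Dec 3.
+5 hours 20 minutes → arrive 7:10 AM UTC on Dec 3.
Flight 2 in UTC: 7:20 PM + 3:30 = 10:50 PM on Dec 2.
+1 hour and 10 minutes → arrive 12:00 AM UTC on Dec 3.
Flight 2 lands earlier by 7 hours 10 minutes.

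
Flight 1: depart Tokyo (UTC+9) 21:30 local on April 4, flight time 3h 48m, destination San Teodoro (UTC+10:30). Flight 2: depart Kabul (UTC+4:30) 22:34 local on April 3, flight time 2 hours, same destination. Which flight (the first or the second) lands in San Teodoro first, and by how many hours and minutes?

Flight 1 in UTC: 21:30 − 9:00 = 12:30 on Apr 4.
+3 hours and 48 minutes → arrive 16:18 UTC on Apr 4.
Flight 2 in UTC: 22:34 − 4:30 = 18:04 on Apr 3.
+2 hours → arrive 20:04 UTC on Apr 3.
Flight 2 lands earlier by 20 hours 14 minutes.

the second, by 20 hours 14 minutes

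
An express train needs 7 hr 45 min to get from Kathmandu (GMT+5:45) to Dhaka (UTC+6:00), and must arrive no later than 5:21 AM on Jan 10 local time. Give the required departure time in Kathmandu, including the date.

Target arrival in UTC: 5:21 AM − 6:00 = 11:21 PM on Jan 9.
Subtract 7 hours and 45 minutes → departure 3:36 PM UTC on Jan 9.
Kathmandu is UTC+5:45: 3:36 PM + 5:45 = 9:21 PM on Jan 9.

9:21 PM on January 9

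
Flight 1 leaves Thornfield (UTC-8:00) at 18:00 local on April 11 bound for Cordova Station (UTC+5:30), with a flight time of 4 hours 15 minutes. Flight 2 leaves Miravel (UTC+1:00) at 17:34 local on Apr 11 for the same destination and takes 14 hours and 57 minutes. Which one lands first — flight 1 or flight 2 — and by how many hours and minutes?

Flight 1 in UTC: 18:00 + 8:00 = 02:00 on Apr 12.
+4 hours and 15 minutes → arrive 06:15 UTC on Apr 12.
Flight 2 in UTC: 17:34 − 1:00 = 16:34 on Apr 11.
+14 hours and 57 minutes → arrive 07:31 UTC on Apr 12.
Flight 1 lands earlier by 1 hour 16 minutes.

the first, by 1 hour 16 minutes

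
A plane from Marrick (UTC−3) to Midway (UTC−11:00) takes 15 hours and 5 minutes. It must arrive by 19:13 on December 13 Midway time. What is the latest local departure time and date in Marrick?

Target arrival in UTC: 19:13 + 11:00 = 06:13 on Dec 14.
Subtract 15 hours 5 minutes → departure 15:08 UTC on Dec 13.
Marrick is UTC−3:00: 15:08 − 3:00 = 12:08 on Dec 13.

12:08 on December 13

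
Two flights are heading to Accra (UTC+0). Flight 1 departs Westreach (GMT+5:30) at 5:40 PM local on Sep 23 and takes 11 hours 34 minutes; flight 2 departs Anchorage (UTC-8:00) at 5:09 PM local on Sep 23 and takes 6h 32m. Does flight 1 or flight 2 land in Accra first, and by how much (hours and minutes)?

Flight 1 in UTC: 5:40 PM − 5:30 = 12:10 PM on Sep 23.
+11 hours and 34 minutes → arrive 11:44 PM UTC on Sep 23.
Flight 2 in UTC: 5:09 PM + 8:00 = 1:09 AM on Sep 24.
+6 hours and 32 minutes → arrive 7:41 AM UTC on Sep 24.
Flight 1 lands earlier by 7 hours 57 minutes.

the first, by 7 hours 57 minutes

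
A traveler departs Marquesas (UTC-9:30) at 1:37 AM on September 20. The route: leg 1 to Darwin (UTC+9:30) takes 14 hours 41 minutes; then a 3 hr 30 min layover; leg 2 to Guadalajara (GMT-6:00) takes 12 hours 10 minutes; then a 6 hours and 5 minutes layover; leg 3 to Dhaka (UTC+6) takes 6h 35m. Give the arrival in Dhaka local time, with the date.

12:08 PM on September 22

Convert departure to UTC: 1:37 AM + 9:30 = 11:07 AM UTC on Sep 20.
Add 14 hours and 41 minutes leg 1 → 1:48 AM UTC (Sep 21).
Add 3 hours 30 minutes layover in Darwin → 5:18 AM UTC.
Add 12 hours and 10 minutes leg 2 → 5:28 PM UTC.
Add 6 hours and 5 minutes layover in Guadalajara → 11:33 PM UTC.
Add 6 hours and 35 minutes leg 3 → 6:08 AM UTC (Sep 22).
Dhaka is UTC+6:00, so local arrival = 6:08 AM + 6:00 = 12:08 PM on Sep 22.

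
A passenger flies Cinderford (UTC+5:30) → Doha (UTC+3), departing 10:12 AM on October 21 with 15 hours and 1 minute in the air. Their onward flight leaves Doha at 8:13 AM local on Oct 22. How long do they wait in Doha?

9 hours 30 minutes

Convert departure to UTC: 10:12 AM − 5:30 = 4:42 AM UTC on Oct 21.
Add 15 hours and 1 minute flight time → 7:43 PM UTC.
Doha is UTC+3:00, so local arrival = 7:43 PM + 3:00 = 10:43 PM on Oct 21.
Layover = 8:13 AM − 10:43 PM (+1 day) = 9 hours 30 minutes.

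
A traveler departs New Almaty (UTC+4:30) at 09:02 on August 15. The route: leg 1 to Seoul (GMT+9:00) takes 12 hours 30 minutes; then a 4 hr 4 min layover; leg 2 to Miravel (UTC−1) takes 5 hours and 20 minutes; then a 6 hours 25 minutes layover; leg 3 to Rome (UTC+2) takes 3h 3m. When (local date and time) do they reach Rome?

13:54 on August 16

Convert departure to UTC: 09:02 − 4:30 = 04:32 UTC on Aug 15.
Add 12 hours 30 minutes leg 1 → 17:02 UTC.
Add 4 hours 4 minutes layover in Seoul → 21:06 UTC.
Add 5 hours and 20 minutes leg 2 → 02:26 UTC (Aug 16).
Add 6 hours 25 minutes layover in Miravel → 08:51 UTC.
Add 3 hours 3 minutes leg 3 → 11:54 UTC.
Rome is UTC+2:00, so local arrival = 11:54 + 2:00 = 13:54 on Aug 16.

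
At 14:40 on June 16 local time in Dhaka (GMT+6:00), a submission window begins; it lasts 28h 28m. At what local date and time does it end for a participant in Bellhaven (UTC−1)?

12:08 on Jun 17

Bellhaven is 7:00 behind Dhaka.
After 28 hours and 28 minutes it is 19:08 (Jun 17) in Dhaka.
Shift by the zone difference: 19:08 − 7:00 = 12:08 on Jun 17 in Bellhaven.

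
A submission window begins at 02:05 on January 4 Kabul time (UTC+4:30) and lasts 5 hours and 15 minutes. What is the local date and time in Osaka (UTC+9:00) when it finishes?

11:50 on Jan 4

Convert start to UTC: 02:05 − 4:30 = 21:35 UTC on Jan 3.
Add 5 hours and 15 minutes duration → 02:50 UTC (Jan 4).
Osaka is UTC+9:00, so local end time = 02:50 + 9:00 = 11:50 on Jan 4.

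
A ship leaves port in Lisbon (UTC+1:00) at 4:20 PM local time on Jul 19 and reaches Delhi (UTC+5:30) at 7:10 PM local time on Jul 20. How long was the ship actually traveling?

Departure in UTC: 4:20 PM − 1:00 = 3:20 PM on Jul 19.
Arrival in UTC: 7:10 PM − 5:30 = 1:40 PM on Jul 20.
Elapsed = 1:40 PM − 3:20 PM (+1 day) = 22 hours 20 minutes.

22 hours 20 minutes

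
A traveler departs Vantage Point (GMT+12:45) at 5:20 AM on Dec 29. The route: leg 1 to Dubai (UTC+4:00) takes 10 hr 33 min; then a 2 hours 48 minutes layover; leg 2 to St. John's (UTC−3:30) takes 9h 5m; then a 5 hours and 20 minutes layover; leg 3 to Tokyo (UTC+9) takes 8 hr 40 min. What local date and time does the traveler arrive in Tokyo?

Convert departure to UTC: 5:20 AM − 12:45 = 4:35 PM UTC on Dec 28.
Add 10 hours and 33 minutes leg 1 → 3:08 AM UTC (Dec 29).
Add 2 hours 48 minutes layover in Dubai → 5:56 AM UTC.
Add 9 hours and 5 minutes leg 2 → 3:01 PM UTC.
Add 5 hours 20 minutes layover in St. John's → 8:21 PM UTC.
Add 8 hours and 40 minutes leg 3 → 5:01 AM UTC (Dec 30).
Tokyo is UTC+9:00, so local arrival = 5:01 AM + 9:00 = 2:01 PM on Dec 30.

2:01 PM on December 30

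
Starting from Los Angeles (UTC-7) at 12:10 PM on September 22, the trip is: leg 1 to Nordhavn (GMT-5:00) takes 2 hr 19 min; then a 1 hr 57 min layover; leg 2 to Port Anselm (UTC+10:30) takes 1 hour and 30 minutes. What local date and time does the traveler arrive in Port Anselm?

Convert departure to UTC: 12:10 PM + 7:00 = 7:10 PM UTC on Sep 22.
Add 2 hours and 19 minutes leg 1 → 9:29 PM UTC.
Add 1 hour and 57 minutes layover in Nordhavn → 11:26 PM UTC.
Add 1 hour 30 minutes leg 2 → 12:56 AM UTC (Sep 23).
Port Anselm is UTC+10:30, so local arrival = 12:56 AM + 10:30 = 11:26 AM on Sep 23.

11:26 AM on Sep 23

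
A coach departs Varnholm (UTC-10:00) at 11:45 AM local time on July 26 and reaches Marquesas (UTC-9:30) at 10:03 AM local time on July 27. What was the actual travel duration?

Departure in UTC: 11:45 AM + 10:00 = 9:45 PM on Jul 26.
Arrival in UTC: 10:03 AM + 9:30 = 7:33 PM on Jul 27.
Elapsed = 7:33 PM − 9:45 PM (+1 day) = 21 hours 48 minutes.

21 hours 48 minutes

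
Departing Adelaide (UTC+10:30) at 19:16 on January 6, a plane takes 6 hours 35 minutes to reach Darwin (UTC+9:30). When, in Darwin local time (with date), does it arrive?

00:51 on January 7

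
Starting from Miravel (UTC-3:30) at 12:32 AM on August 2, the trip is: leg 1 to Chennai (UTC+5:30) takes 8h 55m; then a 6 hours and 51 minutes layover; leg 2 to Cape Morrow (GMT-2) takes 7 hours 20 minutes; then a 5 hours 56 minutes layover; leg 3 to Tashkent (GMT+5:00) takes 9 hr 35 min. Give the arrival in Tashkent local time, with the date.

11:39 PM on Aug 3

Convert departure to UTC: 12:32 AM + 3:30 = 4:02 AM UTC on Aug 2.
Add 8 hours and 55 minutes leg 1 → 12:57 PM UTC.
Add 6 hours 51 minutes layover in Chennai → 7:48 PM UTC.
Add 7 hours 20 minutes leg 2 → 3:08 AM UTC (Aug 3).
Add 5 hours and 56 minutes layover in Cape Morrow → 9:04 AM UTC.
Add 9 hours and 35 minutes leg 3 → 6:39 PM UTC.
Tashkent is UTC+5:00, so local arrival = 6:39 PM + 5:00 = 11:39 PM on Aug 3.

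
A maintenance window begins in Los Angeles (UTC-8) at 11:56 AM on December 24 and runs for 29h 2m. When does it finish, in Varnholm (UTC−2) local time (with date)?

10:58 PM on Dec 25

Varnholm is 6:00 ahead of Los Angeles.
After 29 hours 2 minutes it is 4:58 PM (Dec 25) in Los Angeles.
Shift by the zone difference: 4:58 PM + 6:00 = 10:58 PM on Dec 25 in Varnholm.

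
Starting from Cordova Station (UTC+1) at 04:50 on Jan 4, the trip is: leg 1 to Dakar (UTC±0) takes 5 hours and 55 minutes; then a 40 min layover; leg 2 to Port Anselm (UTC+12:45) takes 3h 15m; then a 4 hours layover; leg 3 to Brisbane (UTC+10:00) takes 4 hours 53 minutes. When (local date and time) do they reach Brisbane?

Convert departure to UTC: 04:50 − 1:00 = 03:50 UTC on Jan 4.
Add 5 hours 55 minutes leg 1 → 09:45 UTC.
Add 40 minutes layover in Dakar → 10:25 UTC.
Add 3 hours 15 minutes leg 2 → 13:40 UTC.
Add 4 hours layover in Port Anselm → 17:40 UTC.
Add 4 hours and 53 minutes leg 3 → 22:33 UTC.
Brisbane is UTC+10:00, so local arrival = 22:33 + 10:00 = 08:33 on Jan 5.

08:33 on January 5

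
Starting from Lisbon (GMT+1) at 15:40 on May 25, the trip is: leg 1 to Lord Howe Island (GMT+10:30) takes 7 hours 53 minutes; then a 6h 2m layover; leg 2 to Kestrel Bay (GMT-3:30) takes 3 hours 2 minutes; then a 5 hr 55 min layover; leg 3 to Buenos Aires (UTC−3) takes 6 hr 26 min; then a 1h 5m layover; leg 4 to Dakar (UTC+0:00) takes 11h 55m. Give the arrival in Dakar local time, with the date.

08:58 on May 27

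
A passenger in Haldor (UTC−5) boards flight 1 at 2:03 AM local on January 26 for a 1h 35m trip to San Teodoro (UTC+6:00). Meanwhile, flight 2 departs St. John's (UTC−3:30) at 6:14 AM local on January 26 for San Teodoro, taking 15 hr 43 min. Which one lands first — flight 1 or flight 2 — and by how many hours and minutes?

Flight 1 in UTC: 2:03 AM + 5:00 = 7:03 AM on Jan 26.
+1 hour 35 minutes → arrive 8:38 AM UTC on Jan 26.
Flight 2 in UTC: 6:14 AM + 3:30 = 9:44 AM on Jan 26.
+15 hours 43 minutes → arrive 1:27 AM UTC on Jan 27.
Flight 1 lands earlier by 16 hours 49 minutes.

the first, by 16 hours 49 minutes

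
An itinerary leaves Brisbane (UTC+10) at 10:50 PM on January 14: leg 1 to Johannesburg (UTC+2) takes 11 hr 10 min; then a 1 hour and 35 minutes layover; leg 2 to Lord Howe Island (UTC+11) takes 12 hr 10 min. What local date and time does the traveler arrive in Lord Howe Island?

12:45 AM on January 16

Convert departure to UTC: 10:50 PM − 10:00 = 12:50 PM UTC on Jan 14.
Add 11 hours 10 minutes leg 1 → 12:00 AM UTC (Jan 15).
Add 1 hour 35 minutes layover in Johannesburg → 1:35 AM UTC.
Add 12 hours 10 minutes leg 2 → 1:45 PM UTC.
Lord Howe Island is UTC+11:00, so local arrival = 1:45 PM + 11:00 = 12:45 AM on Jan 16.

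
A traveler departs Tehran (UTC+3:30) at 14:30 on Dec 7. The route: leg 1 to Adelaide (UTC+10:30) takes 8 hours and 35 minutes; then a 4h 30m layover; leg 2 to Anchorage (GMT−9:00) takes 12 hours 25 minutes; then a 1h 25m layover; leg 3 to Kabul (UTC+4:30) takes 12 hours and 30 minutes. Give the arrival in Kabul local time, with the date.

06:55 on December 9

Convert departure to UTC: 14:30 − 3:30 = 11:00 UTC on Dec 7.
Add 8 hours 35 minutes leg 1 → 19:35 UTC.
Add 4 hours 30 minutes layover in Adelaide → 00:05 UTC (Dec 8).
Add 12 hours 25 minutes leg 2 → 12:30 UTC.
Add 1 hour and 25 minutes layover in Anchorage → 13:55 UTC.
Add 12 hours 30 minutes leg 3 → 02:25 UTC (Dec 9).
Kabul is UTC+4:30, so local arrival = 02:25 + 4:30 = 06:55 on Dec 9.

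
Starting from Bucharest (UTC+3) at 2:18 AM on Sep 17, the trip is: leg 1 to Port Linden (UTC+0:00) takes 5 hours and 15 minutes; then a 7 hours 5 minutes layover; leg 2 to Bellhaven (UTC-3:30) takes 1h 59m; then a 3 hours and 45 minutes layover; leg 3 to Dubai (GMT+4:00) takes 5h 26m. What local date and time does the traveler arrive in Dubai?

2:48 AM on September 18

Convert departure to UTC: 2:18 AM − 3:00 = 11:18 PM UTC on Sep 16.
Add 5 hours 15 minutes leg 1 → 4:33 AM UTC (Sep 17).
Add 7 hours 5 minutes layover in Port Linden → 11:38 AM UTC.
Add 1 hour and 59 minutes leg 2 → 1:37 PM UTC.
Add 3 hours and 45 minutes layover in Bellhaven → 5:22 PM UTC.
Add 5 hours and 26 minutes leg 3 → 10:48 PM UTC.
Dubai is UTC+4:00, so local arrival = 10:48 PM + 4:00 = 2:48 AM on Sep 18.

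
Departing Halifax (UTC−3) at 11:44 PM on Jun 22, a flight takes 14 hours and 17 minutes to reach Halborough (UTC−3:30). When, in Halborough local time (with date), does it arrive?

Halborough is 0:30 behind Halifax.
After 14 hours and 17 minutes it is 2:01 PM (Jun 23) in Halifax.
Shift by the zone difference: 2:01 PM − 0:30 = 1:31 PM on Jun 23 in Halborough.

1:31 PM on Jun 23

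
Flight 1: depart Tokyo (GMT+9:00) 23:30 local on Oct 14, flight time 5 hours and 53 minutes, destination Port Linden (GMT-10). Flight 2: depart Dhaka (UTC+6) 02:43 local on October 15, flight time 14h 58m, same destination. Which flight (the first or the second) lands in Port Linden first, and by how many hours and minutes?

the first, by 15 hours 18 minutes

Flight 1 in UTC: 23:30 − 9:00 = 14:30 on Oct 14.
+5 hours 53 minutes → arrive 20:23 UTC on Oct 14.
Flight 2 in UTC: 02:43 − 6:00 = 20:43 on Oct 14.
+14 hours and 58 minutes → arrive 11:41 UTC on Oct 15.
Flight 1 lands earlier by 15 hours 18 minutes.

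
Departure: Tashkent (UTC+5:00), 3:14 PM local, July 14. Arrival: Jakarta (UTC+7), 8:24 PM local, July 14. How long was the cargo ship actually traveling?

3 hours 10 minutes

Jakarta is 2:00 ahead of Tashkent.
Clock-face elapsed time (ignoring zones) is 5 hours 10 minutes.
Actual elapsed = 5 hours 10 minutes − 2:00 = 3 hours 10 minutes.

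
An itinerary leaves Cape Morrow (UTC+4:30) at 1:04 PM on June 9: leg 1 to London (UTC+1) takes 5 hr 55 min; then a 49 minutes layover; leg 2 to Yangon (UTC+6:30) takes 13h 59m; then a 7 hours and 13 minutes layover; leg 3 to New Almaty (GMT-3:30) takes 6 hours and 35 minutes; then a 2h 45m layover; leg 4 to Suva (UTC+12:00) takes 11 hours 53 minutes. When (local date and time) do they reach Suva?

Convert departure to UTC: 1:04 PM − 4:30 = 8:34 AM UTC on Jun 9.
Add 5 hours 55 minutes leg 1 → 2:29 PM UTC.
Add 49 minutes layover in London → 3:18 PM UTC.
Add 13 hours and 59 minutes leg 2 → 5:17 AM UTC (Jun 10).
Add 7 hours 13 minutes layover in Yangon → 12:30 PM UTC.
Add 6 hours and 35 minutes leg 3 → 7:05 PM UTC.
Add 2 hours 45 minutes layover in New Almaty → 9:50 PM UTC.
Add 11 hours 53 minutes leg 4 → 9:43 AM UTC (Jun 11).
Suva is UTC+12:00, so local arrival = 9:43 AM + 12:00 = 9:43 PM on Jun 11.

9:43 PM on June 11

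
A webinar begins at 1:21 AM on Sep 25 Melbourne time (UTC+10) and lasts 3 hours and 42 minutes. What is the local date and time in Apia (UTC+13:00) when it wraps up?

Convert start to UTC: 1:21 AM − 10:00 = 3:21 PM UTC on Sep 24.
Add 3 hours 42 minutes duration → 7:03 PM UTC.
Apia is UTC+13:00, so local end time = 7:03 PM + 13:00 = 8:03 AM on Sep 25.

8:03 AM on September 25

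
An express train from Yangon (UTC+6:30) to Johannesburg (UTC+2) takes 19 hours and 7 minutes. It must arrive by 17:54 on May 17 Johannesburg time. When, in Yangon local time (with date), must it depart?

Target arrival in UTC: 17:54 − 2:00 = 15:54 on May 17.
Subtract 19 hours 7 minutes → departure 20:47 UTC on May 16.
Yangon is UTC+6:30: 20:47 + 6:30 = 03:17 on May 17.

03:17 on May 17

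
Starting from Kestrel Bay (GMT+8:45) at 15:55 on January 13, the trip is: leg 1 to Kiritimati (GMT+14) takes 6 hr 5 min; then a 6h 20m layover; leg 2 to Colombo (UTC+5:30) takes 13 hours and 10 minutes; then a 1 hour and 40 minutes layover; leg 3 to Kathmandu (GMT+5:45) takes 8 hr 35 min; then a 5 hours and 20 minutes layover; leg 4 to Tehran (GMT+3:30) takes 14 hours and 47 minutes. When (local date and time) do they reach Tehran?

Convert departure to UTC: 15:55 − 8:45 = 07:10 UTC on Jan 13.
Add 6 hours 5 minutes leg 1 → 13:15 UTC.
Add 6 hours and 20 minutes layover in Kiritimati → 19:35 UTC.
Add 13 hours 10 minutes leg 2 → 08:45 UTC (Jan 14).
Add 1 hour and 40 minutes layover in Colombo → 10:25 UTC.
Add 8 hours 35 minutes leg 3 → 19:00 UTC.
Add 5 hours and 20 minutes layover in Kathmandu → 00:20 UTC (Jan 15).
Add 14 hours 47 minutes leg 4 → 15:07 UTC.
Tehran is UTC+3:30, so local arrival = 15:07 + 3:30 = 18:37 on Jan 15.

18:37 on January 15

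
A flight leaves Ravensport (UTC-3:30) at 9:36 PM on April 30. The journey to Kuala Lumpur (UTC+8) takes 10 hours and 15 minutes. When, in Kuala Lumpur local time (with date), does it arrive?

7:21 PM on May 1

Convert departure to UTC: 9:36 PM + 3:30 = 1:06 AM UTC on May 1.
Add 10 hours and 15 minutes travel time → 11:21 AM UTC.
Kuala Lumpur is UTC+8:00, so local arrival = 11:21 AM + 8:00 = 7:21 PM on May 1.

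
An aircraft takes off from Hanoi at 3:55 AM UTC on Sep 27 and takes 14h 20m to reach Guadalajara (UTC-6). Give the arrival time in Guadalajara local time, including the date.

Departure is given in UTC: 3:55 AM on Sep 27.
Add 14 hours and 20 minutes → 6:15 PM UTC.
Guadalajara is UTC−6:00: 6:15 PM − 6:00 = 12:15 PM on Sep 27.

12:15 PM on Sep 27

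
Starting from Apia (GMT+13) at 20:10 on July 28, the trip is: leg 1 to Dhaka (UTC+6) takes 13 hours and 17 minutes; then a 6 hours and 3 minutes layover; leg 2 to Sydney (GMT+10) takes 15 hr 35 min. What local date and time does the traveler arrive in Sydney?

Convert departure to UTC: 20:10 − 13:00 = 07:10 UTC on Jul 28.
Add 13 hours 17 minutes leg 1 → 20:27 UTC.
Add 6 hours and 3 minutes layover in Dhaka → 02:30 UTC (Jul 29).
Add 15 hours and 35 minutes leg 2 → 18:05 UTC.
Sydney is UTC+10:00, so local arrival = 18:05 + 10:00 = 04:05 on Jul 30.

04:05 on July 30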